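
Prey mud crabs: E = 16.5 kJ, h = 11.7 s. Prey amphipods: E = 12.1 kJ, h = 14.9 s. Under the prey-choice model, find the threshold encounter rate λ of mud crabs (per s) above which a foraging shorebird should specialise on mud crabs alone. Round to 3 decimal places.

0.116 per s

The zero-one rule: include amphipods iff E₂/h₂ > λE₁/(1+λh₁). Equality gives the switch point.
λE₁h₂ = E₂ + λE₂h₁ ⇒ λ = E₂/(E₁h₂ − E₂h₁) = 12.1/(245.8 − 141.6) = 0.116 per s.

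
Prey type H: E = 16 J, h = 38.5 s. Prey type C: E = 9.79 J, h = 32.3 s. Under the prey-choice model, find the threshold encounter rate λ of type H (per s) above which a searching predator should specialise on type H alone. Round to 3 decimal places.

0.070 per s

The zero-one rule: include type C iff E₂/h₂ > λE₁/(1+λh₁). Equality gives the switch point.
λE₁h₂ = E₂ + λE₂h₁ ⇒ λ = E₂/(E₁h₂ − E₂h₁) = 9.79/(516.8 − 376.9) = 0.06999 per s.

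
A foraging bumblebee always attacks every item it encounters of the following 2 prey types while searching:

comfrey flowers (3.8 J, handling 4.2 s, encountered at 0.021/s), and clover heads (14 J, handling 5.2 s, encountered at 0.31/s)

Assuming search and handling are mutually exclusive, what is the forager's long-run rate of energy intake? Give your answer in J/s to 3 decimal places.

1.637 J/s

Energy encountered per unit search time: 0.021×3.8 + 0.31×14 = 4.42 J/s.
Handling time per unit search time: 0.021×4.2 + 0.31×5.2 = 1.7.
Rate = 4.42/(1 + 1.7) = 1.637 J/s.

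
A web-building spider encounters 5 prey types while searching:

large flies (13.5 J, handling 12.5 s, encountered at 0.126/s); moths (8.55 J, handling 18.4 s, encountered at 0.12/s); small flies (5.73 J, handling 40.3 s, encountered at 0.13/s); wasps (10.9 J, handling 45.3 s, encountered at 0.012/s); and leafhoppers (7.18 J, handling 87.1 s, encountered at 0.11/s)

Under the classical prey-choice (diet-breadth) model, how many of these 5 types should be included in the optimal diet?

E/h in descending order: large flies 1.08, moths 0.465, wasps 0.241, small flies 0.142, leafhoppers 0.0824 J/s. The optimal diet is the largest prefix of this list for which every included type satisfies E_i/h_i > R on the types above it.
Rate on top 1: 0.6606. moths: 0.465 < 0.6606 → exclude; stop.
Optimal diet: large flies — 1 of 5 types.

1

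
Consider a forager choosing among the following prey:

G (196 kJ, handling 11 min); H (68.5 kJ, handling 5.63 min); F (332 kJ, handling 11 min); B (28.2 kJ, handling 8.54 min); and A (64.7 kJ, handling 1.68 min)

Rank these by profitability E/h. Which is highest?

A

In descending order of E/h:
A: 64.7/1.68 = 38.5 kJ/min
F: 332/11 = 30.2 kJ/min
G: 196/11 = 17.8 kJ/min
H: 68.5/5.63 = 12.2 kJ/min
B: 28.2/8.54 = 3.3 kJ/min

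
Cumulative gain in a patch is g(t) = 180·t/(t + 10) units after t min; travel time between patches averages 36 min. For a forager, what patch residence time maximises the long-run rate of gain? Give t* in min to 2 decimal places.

Maximise g(t)/(T+t): set derivative to zero → g'(t)(T+t) = g(t).
g'(t) = 180·10/(t + 10)². Setting 180·10/(t+10)² = 180t/[(t+10)(36+t)] gives 10(36+t) = t(t+10), so t² = 10×36 = 360.
t* = √360 = 18.97 min.

18.97 min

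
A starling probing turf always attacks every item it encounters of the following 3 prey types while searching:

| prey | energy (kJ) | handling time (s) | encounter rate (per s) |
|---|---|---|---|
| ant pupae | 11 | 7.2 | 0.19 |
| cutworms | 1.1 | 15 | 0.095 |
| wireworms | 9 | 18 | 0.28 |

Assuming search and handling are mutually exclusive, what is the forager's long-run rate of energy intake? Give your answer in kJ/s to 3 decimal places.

Energy encountered per unit search time: 0.19×11 + 0.095×1.1 + 0.28×9 = 4.715 kJ/s.
Handling time per unit search time: 0.19×7.2 + 0.095×15 + 0.28×18 = 7.833.
Rate = 4.715/(1 + 7.833) = 0.5337 kJ/s.

0.534 kJ/s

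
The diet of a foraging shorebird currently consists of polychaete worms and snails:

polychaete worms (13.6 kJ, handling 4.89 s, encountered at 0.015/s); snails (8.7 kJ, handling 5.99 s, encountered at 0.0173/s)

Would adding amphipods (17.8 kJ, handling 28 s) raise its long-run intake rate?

Intake rate on the current diet: R = (0.015×13.6 + 0.0173×8.7) / (1 + 0.015×4.89 + 0.0173×5.99) = 0.3545/1.177 = 0.3012 kJ/s.
amphipods: E/h = 17.8/28 = 0.6357 kJ/s.
0.6357 > 0.3012, so adding amphipods raises the average — include it.

Yes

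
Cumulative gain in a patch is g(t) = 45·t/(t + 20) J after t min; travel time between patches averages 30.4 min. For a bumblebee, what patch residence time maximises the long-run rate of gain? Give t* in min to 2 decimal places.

24.66 min

Maximise g(t)/(T+t): set derivative to zero → g'(t)(T+t) = g(t).
g'(t) = 45·20/(t + 20)². Setting 45·20/(t+20)² = 45t/[(t+20)(30.4+t)] gives 20(30.4+t) = t(t+20), so t² = 20×30.4 = 608.
t* = √608 = 24.66 min.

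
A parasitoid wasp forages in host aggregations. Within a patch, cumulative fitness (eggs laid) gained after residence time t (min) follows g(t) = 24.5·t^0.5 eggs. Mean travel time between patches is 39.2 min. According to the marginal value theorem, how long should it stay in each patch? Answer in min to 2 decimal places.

Maximise g(t)/(T+t): set derivative to zero → g'(t)(T+t) = g(t).
g'(t) = 0.5·24.5·t^-0.5. Setting 0.5·24.5·t^-0.5 = 24.5·t^0.5/(39.2+t) gives 0.5(39.2+t) = t, so 0.50·t = 0.5×39.2.
t* = 0.5×39.2/0.50 = 39.2 min.

39.20 min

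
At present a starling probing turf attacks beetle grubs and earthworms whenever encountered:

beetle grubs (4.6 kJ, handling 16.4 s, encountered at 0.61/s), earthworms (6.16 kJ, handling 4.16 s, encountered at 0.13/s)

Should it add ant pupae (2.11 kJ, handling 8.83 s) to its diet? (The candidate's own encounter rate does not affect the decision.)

Intake rate on the current diet: R = (0.61×4.6 + 0.13×6.16) / (1 + 0.61×16.4 + 0.13×4.16) = 3.607/11.54 = 0.3124 kJ/s.
ant pupae: E/h = 2.11/8.83 = 0.239 kJ/s.
Since 0.239 < R, time spent handling ant pupae is better spent searching.

No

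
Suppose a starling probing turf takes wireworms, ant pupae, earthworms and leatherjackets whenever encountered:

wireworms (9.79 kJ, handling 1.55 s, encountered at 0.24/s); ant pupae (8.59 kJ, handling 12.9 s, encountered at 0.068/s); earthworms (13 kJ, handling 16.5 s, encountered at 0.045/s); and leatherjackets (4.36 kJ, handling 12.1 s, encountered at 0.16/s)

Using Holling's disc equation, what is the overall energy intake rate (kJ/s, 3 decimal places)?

0.856 kJ/s

R = (0.24×9.79 + 0.068×8.59 + 0.045×13 + 0.16×4.36) / (1 + 0.24×1.55 + 0.068×12.9 + 0.045×16.5 + 0.16×12.1) = 4.216/4.928 = 0.8556 kJ/s.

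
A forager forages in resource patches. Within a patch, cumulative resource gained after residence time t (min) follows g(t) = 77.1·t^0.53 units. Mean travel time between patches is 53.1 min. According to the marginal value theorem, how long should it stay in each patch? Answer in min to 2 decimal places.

Optimal t* satisfies g'(t*) = g(t*)/(T + t*).
g'(t) = 0.53·77.1·t^-0.47. Setting 0.53·77.1·t^-0.47 = 77.1·t^0.53/(53.1+t) gives 0.53(53.1+t) = t, so 0.47·t = 0.53×53.1.
t* = 0.53×53.1/0.47 = 59.88 min.

59.88 min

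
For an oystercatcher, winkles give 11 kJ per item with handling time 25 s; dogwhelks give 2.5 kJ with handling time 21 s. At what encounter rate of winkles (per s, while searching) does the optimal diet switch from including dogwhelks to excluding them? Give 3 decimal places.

0.015 per s

The zero-one rule: include dogwhelks iff E₂/h₂ > λE₁/(1+λh₁). Equality gives the switch point.
λE₁h₂ = E₂ + λE₂h₁ ⇒ λ = E₂/(E₁h₂ − E₂h₁) = 2.5/(231 − 62.5) = 0.01484 per s.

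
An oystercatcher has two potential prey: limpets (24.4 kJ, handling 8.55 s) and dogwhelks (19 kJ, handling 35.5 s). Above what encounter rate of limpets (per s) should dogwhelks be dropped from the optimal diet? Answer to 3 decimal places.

Drop dogwhelks once their profitability E₂/h₂ falls below the rate achievable on limpets alone: E₂/h₂ = λE₁/(1 + λh₁).
Solve for λ: λE₁h₂ = E₂(1 + λh₁) → λ(E₁h₂ − E₂h₁) = E₂ → λ = E₂/(E₁h₂ − E₂h₁).
λ = 19/(24.4×35.5 − 19×8.55) = 19/703.7 = 0.027 per s.

0.027 per s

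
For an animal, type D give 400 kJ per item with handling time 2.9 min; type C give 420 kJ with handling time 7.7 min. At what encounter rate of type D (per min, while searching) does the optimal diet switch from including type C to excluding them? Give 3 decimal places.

0.226 per min

At the threshold, the rate on type D alone equals the profitability of type C: λ·400/(1 + λ·2.9) = 420/7.7 = 54.55.
Rearranging, λ(400 − 54.55×2.9) = 54.55, so λ = 54.55/241.8 = 0.2256 per min.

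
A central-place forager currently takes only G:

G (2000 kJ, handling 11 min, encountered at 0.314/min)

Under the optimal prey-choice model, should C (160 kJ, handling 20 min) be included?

Current rate: (0.314×2000)/(1 + 0.314×11) = 141 kJ/min.
Profitability of C: 160/20 = 8 kJ/min.
8 < 141, so adding C would lower the average — exclude it.

No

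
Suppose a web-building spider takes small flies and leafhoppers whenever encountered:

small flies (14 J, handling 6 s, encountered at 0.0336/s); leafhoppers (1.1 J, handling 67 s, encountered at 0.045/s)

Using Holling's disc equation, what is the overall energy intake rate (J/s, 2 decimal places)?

0.12 J/s

R = (0.0336×14 + 0.045×1.1) / (1 + 0.0336×6 + 0.045×67) = 0.5199/4.217 = 0.1233 J/s.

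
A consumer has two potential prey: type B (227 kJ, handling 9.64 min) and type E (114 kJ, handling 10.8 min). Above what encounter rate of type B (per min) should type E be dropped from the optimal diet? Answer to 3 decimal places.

0.084 per min

The zero-one rule: include type E iff E₂/h₂ > λE₁/(1+λh₁). Equality gives the switch point.
λE₁h₂ = E₂ + λE₂h₁ ⇒ λ = E₂/(E₁h₂ − E₂h₁) = 114/(2452 − 1099) = 0.08428 per min.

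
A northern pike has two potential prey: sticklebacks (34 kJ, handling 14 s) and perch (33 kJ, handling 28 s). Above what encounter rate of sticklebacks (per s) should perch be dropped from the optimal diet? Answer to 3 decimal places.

At the threshold, the rate on sticklebacks alone equals the profitability of perch: λ·34/(1 + λ·14) = 33/28 = 1.179.
Rearranging, λ(34 − 1.179×14) = 1.179, so λ = 1.179/17.5 = 0.06735 per s.

0.067 per s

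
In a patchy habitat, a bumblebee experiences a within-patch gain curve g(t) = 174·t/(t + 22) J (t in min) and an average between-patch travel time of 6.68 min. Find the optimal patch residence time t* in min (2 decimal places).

By the marginal value theorem, leave when the instantaneous gain rate g'(t) equals the habitat-wide average g(t)/(T + t).
g'(t) = 174·22/(t + 22)². Setting 174·22/(t+22)² = 174t/[(t+22)(6.68+t)] gives 22(6.68+t) = t(t+22), so t² = 22×6.68 = 147.
t* = √147 = 12.12 min.

12.12 min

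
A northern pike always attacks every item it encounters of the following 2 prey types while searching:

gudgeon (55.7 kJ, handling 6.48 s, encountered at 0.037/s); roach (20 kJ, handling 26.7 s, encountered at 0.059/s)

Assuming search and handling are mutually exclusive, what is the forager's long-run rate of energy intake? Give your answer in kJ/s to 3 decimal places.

R = (0.037×55.7 + 0.059×20) / (1 + 0.037×6.48 + 0.059×26.7) = 3.241/2.815 = 1.151 kJ/s.

1.151 kJ/s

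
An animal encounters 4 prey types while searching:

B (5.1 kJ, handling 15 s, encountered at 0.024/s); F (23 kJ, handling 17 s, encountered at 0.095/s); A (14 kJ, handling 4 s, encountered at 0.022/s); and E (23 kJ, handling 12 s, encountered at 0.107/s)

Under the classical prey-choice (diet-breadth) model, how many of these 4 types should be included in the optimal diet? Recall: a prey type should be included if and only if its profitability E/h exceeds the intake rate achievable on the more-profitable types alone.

3

Rank by E/h (kJ/s): A 3.5, E 1.92, F 1.35, B 0.34. Include each in turn until the next type's E/h falls below the running intake rate.
Rate on top 1: 0.2831. E: 1.92 > 0.2831 → include.
Rate on top 2: 1.167. F: 1.35 > 1.167 → include.
Rate on top 3: 1.243. B: 0.34 < 1.243 → exclude; stop.
Optimal diet: A, E, F — 3 of 4 types.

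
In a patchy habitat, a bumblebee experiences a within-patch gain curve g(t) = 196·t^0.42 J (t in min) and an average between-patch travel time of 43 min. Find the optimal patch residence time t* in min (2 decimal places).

31.14 min

Maximise g(t)/(T+t): set derivative to zero → g'(t)(T+t) = g(t).
g'(t) = 0.42·196·t^-0.58. Setting 0.42·196·t^-0.58 = 196·t^0.42/(43+t) gives 0.42(43+t) = t, so 0.58·t = 0.42×43.
t* = 0.42×43/0.58 = 31.14 min.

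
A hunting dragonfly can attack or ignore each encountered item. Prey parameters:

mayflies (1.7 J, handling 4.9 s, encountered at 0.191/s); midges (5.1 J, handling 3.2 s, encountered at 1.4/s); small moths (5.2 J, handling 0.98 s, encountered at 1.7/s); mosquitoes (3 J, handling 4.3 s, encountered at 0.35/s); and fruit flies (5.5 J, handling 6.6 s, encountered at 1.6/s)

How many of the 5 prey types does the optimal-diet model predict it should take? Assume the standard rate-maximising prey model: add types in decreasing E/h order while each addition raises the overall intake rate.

1

Profitabilities (E/h, J/s): small moths 5.31, midges 1.59, fruit flies 0.833, mosquitoes 0.698, mayflies 0.347. Add prey in this order while the next type's profitability exceeds the intake rate on those already taken.
Rate on top 1: 3.316. midges: 1.59 < 3.316 → exclude; stop.
Optimal diet: small moths — 1 of 5 types.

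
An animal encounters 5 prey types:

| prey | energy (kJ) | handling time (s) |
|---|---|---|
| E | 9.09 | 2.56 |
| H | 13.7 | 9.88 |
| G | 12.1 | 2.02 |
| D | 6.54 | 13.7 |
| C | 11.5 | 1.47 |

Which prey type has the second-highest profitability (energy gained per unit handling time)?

In descending order of E/h:
C: 11.5/1.47 = 7.82 kJ/s
G: 12.1/2.02 = 5.99 kJ/s
E: 9.09/2.56 = 3.55 kJ/s
H: 13.7/9.88 = 1.39 kJ/s
D: 6.54/13.7 = 0.477 kJ/s

G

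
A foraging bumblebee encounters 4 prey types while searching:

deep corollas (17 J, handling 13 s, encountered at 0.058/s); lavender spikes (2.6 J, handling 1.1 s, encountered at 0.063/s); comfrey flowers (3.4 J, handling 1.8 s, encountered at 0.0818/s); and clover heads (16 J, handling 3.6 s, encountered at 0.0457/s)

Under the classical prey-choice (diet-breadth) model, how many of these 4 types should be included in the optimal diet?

E/h in descending order: clover heads 4.44, lavender spikes 2.36, comfrey flowers 1.89, deep corollas 1.31 J/s. The optimal diet is the largest prefix of this list for which every included type satisfies E_i/h_i > R on the types above it.
Rate on top 1: 0.6279. lavender spikes: 2.36 > 0.6279 → include.
Rate on top 2: 0.7254. comfrey flowers: 1.89 > 0.7254 → include.
Rate on top 3: 0.8494. deep corollas: 1.31 > 0.8494 → include.
Optimal diet: clover heads, lavender spikes, comfrey flowers, deep corollas — 4 of 4 types.

4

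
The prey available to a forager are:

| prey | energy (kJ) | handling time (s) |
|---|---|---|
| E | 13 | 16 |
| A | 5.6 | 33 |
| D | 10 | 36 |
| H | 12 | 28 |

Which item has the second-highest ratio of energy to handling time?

Profitability E/h (kJ/s): E = 13/16 = 0.812, A = 5.6/33 = 0.17, D = 10/36 = 0.278, H = 12/28 = 0.429.
Ranked: E > H > D > A.

H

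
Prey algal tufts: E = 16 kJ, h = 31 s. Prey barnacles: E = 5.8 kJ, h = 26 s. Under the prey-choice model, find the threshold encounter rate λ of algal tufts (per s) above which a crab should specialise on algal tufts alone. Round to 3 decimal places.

0.025 per s

Drop barnacles once their profitability E₂/h₂ falls below the rate achievable on algal tufts alone: E₂/h₂ = λE₁/(1 + λh₁).
Solve for λ: λE₁h₂ = E₂(1 + λh₁) → λ(E₁h₂ − E₂h₁) = E₂ → λ = E₂/(E₁h₂ − E₂h₁).
λ = 5.8/(16×26 − 5.8×31) = 5.8/236.2 = 0.02456 per s.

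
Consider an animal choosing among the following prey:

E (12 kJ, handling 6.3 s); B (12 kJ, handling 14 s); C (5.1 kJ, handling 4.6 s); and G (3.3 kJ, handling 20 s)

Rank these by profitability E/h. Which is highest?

E

In descending order of E/h:
E: 12/6.3 = 1.9 kJ/s
C: 5.1/4.6 = 1.11 kJ/s
B: 12/14 = 0.857 kJ/s
G: 3.3/20 = 0.165 kJ/s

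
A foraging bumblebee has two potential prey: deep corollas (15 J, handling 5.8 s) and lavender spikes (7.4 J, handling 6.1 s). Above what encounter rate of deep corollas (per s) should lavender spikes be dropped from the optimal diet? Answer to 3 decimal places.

The zero-one rule: include lavender spikes iff E₂/h₂ > λE₁/(1+λh₁). Equality gives the switch point.
λE₁h₂ = E₂ + λE₂h₁ ⇒ λ = E₂/(E₁h₂ − E₂h₁) = 7.4/(91.5 − 42.92) = 0.1523 per s.

0.152 per s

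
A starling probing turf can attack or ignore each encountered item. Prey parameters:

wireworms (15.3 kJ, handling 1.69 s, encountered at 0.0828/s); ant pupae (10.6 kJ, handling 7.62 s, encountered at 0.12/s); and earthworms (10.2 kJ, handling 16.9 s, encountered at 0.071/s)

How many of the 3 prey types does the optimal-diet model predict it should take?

E/h in descending order: wireworms 9.05, ant pupae 1.39, earthworms 0.604 kJ/s. The optimal diet is the largest prefix of this list for which every included type satisfies E_i/h_i > R on the types above it.
Rate on top 1: 1.111. ant pupae: 1.39 > 1.111 → include.
Rate on top 2: 1.236. earthworms: 0.604 < 1.236 → exclude; stop.
Optimal diet: wireworms, ant pupae — 2 of 3 types.

2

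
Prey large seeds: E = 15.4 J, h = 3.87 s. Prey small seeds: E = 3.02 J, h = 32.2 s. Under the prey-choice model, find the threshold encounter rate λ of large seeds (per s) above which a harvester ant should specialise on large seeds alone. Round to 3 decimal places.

At the threshold, the rate on large seeds alone equals the profitability of small seeds: λ·15.4/(1 + λ·3.87) = 3.02/32.2 = 0.09379.
Rearranging, λ(15.4 − 0.09379×3.87) = 0.09379, so λ = 0.09379/15.04 = 0.006237 per s.

0.006 per s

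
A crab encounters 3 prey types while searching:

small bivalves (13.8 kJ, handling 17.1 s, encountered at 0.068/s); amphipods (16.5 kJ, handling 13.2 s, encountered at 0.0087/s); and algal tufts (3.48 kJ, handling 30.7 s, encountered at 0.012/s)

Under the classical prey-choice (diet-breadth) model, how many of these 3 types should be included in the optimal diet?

2

E/h in descending order: amphipods 1.25, small bivalves 0.807, algal tufts 0.113 kJ/s. The optimal diet is the largest prefix of this list for which every included type satisfies E_i/h_i > R on the types above it.
Rate on top 1: 0.1288. small bivalves: 0.807 > 0.1288 → include.
Rate on top 2: 0.475. algal tufts: 0.113 < 0.475 → exclude; stop.
Optimal diet: amphipods, small bivalves — 2 of 3 types.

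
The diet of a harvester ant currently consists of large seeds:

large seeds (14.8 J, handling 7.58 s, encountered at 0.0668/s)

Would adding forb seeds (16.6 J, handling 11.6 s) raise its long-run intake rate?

Yes

Intake rate on the current diet: R = (0.0668×14.8) / (1 + 0.0668×7.58) = 0.9886/1.506 = 0.6563 J/s.
Profitability of forb seeds: 16.6/11.6 = 1.431 J/s.
Since 1.431 > R, including forb seeds increases the long-run rate.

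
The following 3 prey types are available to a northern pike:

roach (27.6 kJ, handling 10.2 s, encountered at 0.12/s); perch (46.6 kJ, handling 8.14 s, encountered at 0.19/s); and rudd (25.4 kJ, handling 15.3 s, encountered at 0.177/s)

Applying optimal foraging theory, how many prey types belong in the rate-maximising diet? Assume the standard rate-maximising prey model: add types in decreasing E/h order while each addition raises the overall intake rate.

1

Rank by E/h (kJ/s): perch 5.72, roach 2.71, rudd 1.66. Include each in turn until the next type's E/h falls below the running intake rate.
Rate on top 1: 3.477. roach: 2.71 < 3.477 → exclude; stop.
Optimal diet: perch — 1 of 3 types.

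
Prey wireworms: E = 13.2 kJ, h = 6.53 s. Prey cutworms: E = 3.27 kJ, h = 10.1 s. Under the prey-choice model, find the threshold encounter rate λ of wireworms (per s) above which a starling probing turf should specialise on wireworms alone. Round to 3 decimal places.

Drop cutworms once their profitability E₂/h₂ falls below the rate achievable on wireworms alone: E₂/h₂ = λE₁/(1 + λh₁).
Solve for λ: λE₁h₂ = E₂(1 + λh₁) → λ(E₁h₂ − E₂h₁) = E₂ → λ = E₂/(E₁h₂ − E₂h₁).
λ = 3.27/(13.2×10.1 − 3.27×6.53) = 3.27/112 = 0.02921 per s.

0.029 per s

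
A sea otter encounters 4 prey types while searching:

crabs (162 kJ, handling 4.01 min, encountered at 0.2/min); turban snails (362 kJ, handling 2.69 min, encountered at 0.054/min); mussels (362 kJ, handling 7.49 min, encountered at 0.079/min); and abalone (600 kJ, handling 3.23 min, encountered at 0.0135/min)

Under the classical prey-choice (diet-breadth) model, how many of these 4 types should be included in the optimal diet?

E/h in descending order: abalone 186, turban snails 135, mussels 48.3, crabs 40.4 kJ/min. The optimal diet is the largest prefix of this list for which every included type satisfies E_i/h_i > R on the types above it.
Rate on top 1: 7.762. turban snails: 135 > 7.762 → include.
Rate on top 2: 23.26. mussels: 48.3 > 23.26 → include.
Rate on top 3: 31.59. crabs: 40.4 > 31.59 → include.
Optimal diet: abalone, turban snails, mussels, crabs — 4 of 4 types.

4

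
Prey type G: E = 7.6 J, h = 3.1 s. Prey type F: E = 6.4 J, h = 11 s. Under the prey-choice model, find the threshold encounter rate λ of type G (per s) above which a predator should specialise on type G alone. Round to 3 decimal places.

Drop type F once their profitability E₂/h₂ falls below the rate achievable on type G alone: E₂/h₂ = λE₁/(1 + λh₁).
Solve for λ: λE₁h₂ = E₂(1 + λh₁) → λ(E₁h₂ − E₂h₁) = E₂ → λ = E₂/(E₁h₂ − E₂h₁).
λ = 6.4/(7.6×11 − 6.4×3.1) = 6.4/63.76 = 0.1004 per s.

0.100 per s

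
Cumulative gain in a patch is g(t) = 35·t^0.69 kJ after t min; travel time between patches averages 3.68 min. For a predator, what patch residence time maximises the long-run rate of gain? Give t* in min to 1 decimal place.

8.2 min

Maximise g(t)/(T+t): set derivative to zero → g'(t)(T+t) = g(t).
g'(t) = 0.69·35·t^-0.31. Setting 0.69·35·t^-0.31 = 35·t^0.69/(3.68+t) gives 0.69(3.68+t) = t, so 0.31·t = 0.69×3.68.
t* = 0.69×3.68/0.31 = 8.191 min.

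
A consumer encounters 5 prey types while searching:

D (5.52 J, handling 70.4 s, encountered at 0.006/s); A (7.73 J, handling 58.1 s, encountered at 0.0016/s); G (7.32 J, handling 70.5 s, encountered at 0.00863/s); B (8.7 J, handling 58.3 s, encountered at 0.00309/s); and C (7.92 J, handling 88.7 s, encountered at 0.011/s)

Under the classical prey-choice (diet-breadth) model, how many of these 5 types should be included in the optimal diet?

5

Profitabilities (E/h, J/s): B 0.149, A 0.133, G 0.104, C 0.0893, D 0.0784. Add prey in this order while the next type's profitability exceeds the intake rate on those already taken.
Rate on top 1: 0.02278. A: 0.133 > 0.02278 → include.
Rate on top 2: 0.03083. G: 0.104 > 0.03083 → include.
Rate on top 3: 0.05444. C: 0.0893 > 0.05444 → include.
Rate on top 4: 0.06634. D: 0.0784 > 0.06634 → include.
Optimal diet: B, A, G, C, D — 5 of 5 types.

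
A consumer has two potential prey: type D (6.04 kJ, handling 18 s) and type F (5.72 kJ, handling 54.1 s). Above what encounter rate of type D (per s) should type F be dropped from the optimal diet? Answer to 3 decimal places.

0.026 per s

Drop type F once their profitability E₂/h₂ falls below the rate achievable on type D alone: E₂/h₂ = λE₁/(1 + λh₁).
Solve for λ: λE₁h₂ = E₂(1 + λh₁) → λ(E₁h₂ − E₂h₁) = E₂ → λ = E₂/(E₁h₂ − E₂h₁).
λ = 5.72/(6.04×54.1 − 5.72×18) = 5.72/223.8 = 0.02556 per s.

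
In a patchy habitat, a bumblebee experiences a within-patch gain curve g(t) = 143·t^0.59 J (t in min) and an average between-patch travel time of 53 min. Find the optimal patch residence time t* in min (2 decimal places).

76.27 min

Optimal t* satisfies g'(t*) = g(t*)/(T + t*).
g'(t) = 0.59·143·t^-0.41. Setting 0.59·143·t^-0.41 = 143·t^0.59/(53+t) gives 0.59(53+t) = t, so 0.41·t = 0.59×53.
t* = 0.59×53/0.41 = 76.27 min.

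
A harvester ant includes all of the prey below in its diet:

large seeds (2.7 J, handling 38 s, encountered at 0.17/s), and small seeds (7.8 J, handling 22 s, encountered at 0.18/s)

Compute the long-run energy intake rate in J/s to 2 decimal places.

0.16 J/s

R = Σλ_iE_i / (1 + Σλ_ih_i)
Numerator: 0.17×2.7 + 0.18×7.8 = 1.863
Denominator: 1 + 0.17×38 + 0.18×22 = 11.42
R = 1.863/11.42 = 0.1631 J/s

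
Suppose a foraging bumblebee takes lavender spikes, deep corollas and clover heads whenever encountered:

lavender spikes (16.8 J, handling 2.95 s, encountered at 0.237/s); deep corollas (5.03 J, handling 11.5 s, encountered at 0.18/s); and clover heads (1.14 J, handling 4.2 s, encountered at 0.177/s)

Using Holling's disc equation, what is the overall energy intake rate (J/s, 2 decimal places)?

R = (0.237×16.8 + 0.18×5.03 + 0.177×1.14) / (1 + 0.237×2.95 + 0.18×11.5 + 0.177×4.2) = 5.089/4.513 = 1.128 J/s.

1.13 J/s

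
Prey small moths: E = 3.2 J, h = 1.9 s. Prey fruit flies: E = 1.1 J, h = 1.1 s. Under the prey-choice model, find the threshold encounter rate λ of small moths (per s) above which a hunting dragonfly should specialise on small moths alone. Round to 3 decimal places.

0.769 per s

At the threshold, the rate on small moths alone equals the profitability of fruit flies: λ·3.2/(1 + λ·1.9) = 1.1/1.1 = 1.
Rearranging, λ(3.2 − 1×1.9) = 1, so λ = 1/1.3 = 0.7692 per s.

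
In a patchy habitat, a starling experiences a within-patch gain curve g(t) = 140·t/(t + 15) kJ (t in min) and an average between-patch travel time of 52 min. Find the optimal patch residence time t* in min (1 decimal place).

By the marginal value theorem, leave when the instantaneous gain rate g'(t) equals the habitat-wide average g(t)/(T + t).
g'(t) = 140·15/(t + 15)². Setting 140·15/(t+15)² = 140t/[(t+15)(52+t)] gives 15(52+t) = t(t+15), so t² = 15×52 = 780.
t* = √780 = 27.93 min.

27.9 min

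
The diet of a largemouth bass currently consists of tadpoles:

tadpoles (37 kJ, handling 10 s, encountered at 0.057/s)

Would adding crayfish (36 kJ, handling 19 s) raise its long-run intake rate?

Yes

Intake rate on the current diet: R = (0.057×37) / (1 + 0.057×10) = 2.109/1.57 = 1.343 kJ/s.
crayfish: E/h = 36/19 = 1.895 kJ/s.
Since 1.895 > R, including crayfish increases the long-run rate.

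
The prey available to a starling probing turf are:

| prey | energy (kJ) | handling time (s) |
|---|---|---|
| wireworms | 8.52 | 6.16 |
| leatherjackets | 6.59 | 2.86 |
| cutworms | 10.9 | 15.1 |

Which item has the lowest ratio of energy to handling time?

cutworms

In descending order of E/h:
leatherjackets: 6.59/2.86 = 2.3 kJ/s
wireworms: 8.52/6.16 = 1.38 kJ/s
cutworms: 10.9/15.1 = 0.722 kJ/s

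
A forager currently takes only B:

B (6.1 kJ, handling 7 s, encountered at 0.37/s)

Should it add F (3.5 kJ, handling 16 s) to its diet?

On B alone, R = ΣλE/(1+Σλh) = 2.257/3.59 = 0.6287 kJ/s.
Profitability of F: 3.5/16 = 0.2188 kJ/s.
0.2188 < 0.6287, so adding F would lower the average — exclude it.

No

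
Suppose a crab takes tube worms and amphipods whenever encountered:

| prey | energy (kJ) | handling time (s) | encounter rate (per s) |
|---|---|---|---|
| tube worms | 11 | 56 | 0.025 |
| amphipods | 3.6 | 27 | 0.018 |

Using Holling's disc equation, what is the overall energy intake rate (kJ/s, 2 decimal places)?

R = (0.025×11 + 0.018×3.6) / (1 + 0.025×56 + 0.018×27) = 0.3398/2.886 = 0.1177 kJ/s.

0.12 kJ/s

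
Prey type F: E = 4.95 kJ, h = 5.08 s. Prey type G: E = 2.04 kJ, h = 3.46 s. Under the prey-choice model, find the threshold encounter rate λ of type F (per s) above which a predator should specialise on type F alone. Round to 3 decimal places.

The zero-one rule: include type G iff E₂/h₂ > λE₁/(1+λh₁). Equality gives the switch point.
λE₁h₂ = E₂ + λE₂h₁ ⇒ λ = E₂/(E₁h₂ − E₂h₁) = 2.04/(17.13 − 10.36) = 0.3016 per s.

0.302 per s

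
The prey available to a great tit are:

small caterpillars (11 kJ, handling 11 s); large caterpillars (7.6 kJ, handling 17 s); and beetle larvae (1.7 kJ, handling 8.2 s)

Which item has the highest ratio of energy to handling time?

small caterpillars

In descending order of E/h:
small caterpillars: 11/11 = 1 kJ/s
large caterpillars: 7.6/17 = 0.447 kJ/s
beetle larvae: 1.7/8.2 = 0.207 kJ/s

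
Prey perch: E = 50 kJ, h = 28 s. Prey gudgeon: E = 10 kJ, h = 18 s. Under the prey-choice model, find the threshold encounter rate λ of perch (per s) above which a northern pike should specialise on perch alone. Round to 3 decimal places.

At the threshold, the rate on perch alone equals the profitability of gudgeon: λ·50/(1 + λ·28) = 10/18 = 0.5556.
Rearranging, λ(50 − 0.5556×28) = 0.5556, so λ = 0.5556/34.44 = 0.01613 per s.

0.016 per s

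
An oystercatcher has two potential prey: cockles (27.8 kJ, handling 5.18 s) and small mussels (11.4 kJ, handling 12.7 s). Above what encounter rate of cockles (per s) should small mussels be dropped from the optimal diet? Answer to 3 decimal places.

The zero-one rule: include small mussels iff E₂/h₂ > λE₁/(1+λh₁). Equality gives the switch point.
λE₁h₂ = E₂ + λE₂h₁ ⇒ λ = E₂/(E₁h₂ − E₂h₁) = 11.4/(353.1 − 59.05) = 0.03877 per s.

0.039 per s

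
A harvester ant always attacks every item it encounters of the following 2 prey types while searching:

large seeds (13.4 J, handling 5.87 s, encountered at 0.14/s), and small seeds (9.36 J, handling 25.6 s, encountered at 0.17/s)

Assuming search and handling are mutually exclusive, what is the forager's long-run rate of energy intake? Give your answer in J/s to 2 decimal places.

R = Σλ_iE_i / (1 + Σλ_ih_i)
Numerator: 0.14×13.4 + 0.17×9.36 = 3.467
Denominator: 1 + 0.14×5.87 + 0.17×25.6 = 6.174
R = 3.467/6.174 = 0.5616 J/s

0.56 J/s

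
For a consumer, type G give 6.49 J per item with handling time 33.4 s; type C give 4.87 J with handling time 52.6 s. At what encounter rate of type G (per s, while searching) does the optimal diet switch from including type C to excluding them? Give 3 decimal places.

The zero-one rule: include type C iff E₂/h₂ > λE₁/(1+λh₁). Equality gives the switch point.
λE₁h₂ = E₂ + λE₂h₁ ⇒ λ = E₂/(E₁h₂ − E₂h₁) = 4.87/(341.4 − 162.7) = 0.02725 per s.

0.027 per s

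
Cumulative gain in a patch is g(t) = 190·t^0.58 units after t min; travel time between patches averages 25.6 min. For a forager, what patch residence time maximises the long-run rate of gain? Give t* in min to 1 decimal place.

35.4 min

Maximise g(t)/(T+t): set derivative to zero → g'(t)(T+t) = g(t).
g'(t) = 0.58·190·t^-0.42. Setting 0.58·190·t^-0.42 = 190·t^0.58/(25.6+t) gives 0.58(25.6+t) = t, so 0.42·t = 0.58×25.6.
t* = 0.58×25.6/0.42 = 35.35 min.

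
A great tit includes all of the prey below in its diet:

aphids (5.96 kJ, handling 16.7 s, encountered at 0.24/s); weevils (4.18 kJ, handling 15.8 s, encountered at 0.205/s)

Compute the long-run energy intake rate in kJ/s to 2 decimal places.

R = (0.24×5.96 + 0.205×4.18) / (1 + 0.24×16.7 + 0.205×15.8) = 2.287/8.247 = 0.2773 kJ/s.

0.28 kJ/s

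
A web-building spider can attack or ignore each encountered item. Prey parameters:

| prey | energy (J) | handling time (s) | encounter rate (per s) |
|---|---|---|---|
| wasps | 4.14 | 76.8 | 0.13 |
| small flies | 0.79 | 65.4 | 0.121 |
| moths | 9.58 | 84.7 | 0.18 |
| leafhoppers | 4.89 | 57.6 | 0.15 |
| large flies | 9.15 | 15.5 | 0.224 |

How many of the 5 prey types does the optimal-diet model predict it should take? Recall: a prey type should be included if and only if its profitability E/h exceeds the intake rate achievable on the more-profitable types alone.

1

Profitabilities (E/h, J/s): large flies 0.59, moths 0.113, leafhoppers 0.0849, wasps 0.0539, small flies 0.0121. Add prey in this order while the next type's profitability exceeds the intake rate on those already taken.
Rate on top 1: 0.4583. moths: 0.113 < 0.4583 → exclude; stop.
Optimal diet: large flies — 1 of 5 types.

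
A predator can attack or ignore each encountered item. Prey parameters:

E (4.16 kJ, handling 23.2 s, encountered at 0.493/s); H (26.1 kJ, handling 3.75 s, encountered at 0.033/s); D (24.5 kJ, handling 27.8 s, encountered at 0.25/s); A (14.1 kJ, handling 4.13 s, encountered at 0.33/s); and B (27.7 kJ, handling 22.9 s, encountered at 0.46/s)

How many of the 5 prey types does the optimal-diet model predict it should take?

2

Rank by E/h (kJ/s): H 6.96, A 3.41, B 1.21, D 0.881, E 0.179. Include each in turn until the next type's E/h falls below the running intake rate.
Rate on top 1: 0.7665. A: 3.41 > 0.7665 → include.
Rate on top 2: 2.218. B: 1.21 < 2.218 → exclude; stop.
Optimal diet: H, A — 2 of 5 types.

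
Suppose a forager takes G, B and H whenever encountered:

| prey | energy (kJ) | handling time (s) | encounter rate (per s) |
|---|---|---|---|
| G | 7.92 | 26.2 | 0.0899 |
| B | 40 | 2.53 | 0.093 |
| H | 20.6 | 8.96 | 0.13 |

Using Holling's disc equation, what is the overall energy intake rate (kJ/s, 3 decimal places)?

1.495 kJ/s

R = Σλ_iE_i / (1 + Σλ_ih_i)
Numerator: 0.0899×7.92 + 0.093×40 + 0.13×20.6 = 7.11
Denominator: 1 + 0.0899×26.2 + 0.093×2.53 + 0.13×8.96 = 4.755
R = 7.11/4.755 = 1.495 kJ/s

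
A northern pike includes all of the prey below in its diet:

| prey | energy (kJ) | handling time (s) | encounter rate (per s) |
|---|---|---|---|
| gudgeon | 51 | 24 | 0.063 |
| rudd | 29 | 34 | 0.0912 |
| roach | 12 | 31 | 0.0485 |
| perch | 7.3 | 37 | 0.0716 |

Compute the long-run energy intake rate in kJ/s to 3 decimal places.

0.713 kJ/s

R = (0.063×51 + 0.0912×29 + 0.0485×12 + 0.0716×7.3) / (1 + 0.063×24 + 0.0912×34 + 0.0485×31 + 0.0716×37) = 6.962/9.765 = 0.713 kJ/s.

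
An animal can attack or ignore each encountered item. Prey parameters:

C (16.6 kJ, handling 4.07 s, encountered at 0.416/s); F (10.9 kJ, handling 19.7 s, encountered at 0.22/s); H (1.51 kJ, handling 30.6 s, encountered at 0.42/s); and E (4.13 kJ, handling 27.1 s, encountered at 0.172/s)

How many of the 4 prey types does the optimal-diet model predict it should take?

Rank by E/h (kJ/s): C 4.08, F 0.553, E 0.152, H 0.0493. Include each in turn until the next type's E/h falls below the running intake rate.
Rate on top 1: 2.564. F: 0.553 < 2.564 → exclude; stop.
Optimal diet: C — 1 of 4 types.

1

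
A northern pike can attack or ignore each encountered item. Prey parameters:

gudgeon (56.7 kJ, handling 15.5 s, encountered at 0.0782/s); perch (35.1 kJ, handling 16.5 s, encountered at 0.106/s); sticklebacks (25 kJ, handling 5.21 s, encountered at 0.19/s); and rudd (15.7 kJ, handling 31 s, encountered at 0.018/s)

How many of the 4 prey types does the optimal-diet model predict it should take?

2

E/h in descending order: sticklebacks 4.8, gudgeon 3.66, perch 2.13, rudd 0.506 kJ/s. The optimal diet is the largest prefix of this list for which every included type satisfies E_i/h_i > R on the types above it.
Rate on top 1: 2.387. gudgeon: 3.66 > 2.387 → include.
Rate on top 2: 2.868. perch: 2.13 < 2.868 → exclude; stop.
Optimal diet: sticklebacks, gudgeon — 2 of 4 types.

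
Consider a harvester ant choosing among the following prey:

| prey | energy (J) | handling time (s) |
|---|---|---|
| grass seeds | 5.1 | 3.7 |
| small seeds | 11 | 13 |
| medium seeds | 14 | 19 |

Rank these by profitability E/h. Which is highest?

grass seeds

In descending order of E/h:
grass seeds: 5.1/3.7 = 1.38 J/s
small seeds: 11/13 = 0.846 J/s
medium seeds: 14/19 = 0.737 J/s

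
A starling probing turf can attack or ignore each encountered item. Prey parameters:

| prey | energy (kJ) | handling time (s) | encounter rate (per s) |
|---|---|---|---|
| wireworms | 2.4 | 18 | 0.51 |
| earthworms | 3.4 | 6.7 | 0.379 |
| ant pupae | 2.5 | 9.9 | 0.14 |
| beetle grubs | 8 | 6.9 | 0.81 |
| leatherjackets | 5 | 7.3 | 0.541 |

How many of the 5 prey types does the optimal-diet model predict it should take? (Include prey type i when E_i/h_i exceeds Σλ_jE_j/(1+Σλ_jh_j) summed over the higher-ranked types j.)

1

E/h in descending order: beetle grubs 1.16, leatherjackets 0.685, earthworms 0.507, ant pupae 0.253, wireworms 0.133 kJ/s. The optimal diet is the largest prefix of this list for which every included type satisfies E_i/h_i > R on the types above it.
Rate on top 1: 0.9835. leatherjackets: 0.685 < 0.9835 → exclude; stop.
Optimal diet: beetle grubs — 1 of 5 types.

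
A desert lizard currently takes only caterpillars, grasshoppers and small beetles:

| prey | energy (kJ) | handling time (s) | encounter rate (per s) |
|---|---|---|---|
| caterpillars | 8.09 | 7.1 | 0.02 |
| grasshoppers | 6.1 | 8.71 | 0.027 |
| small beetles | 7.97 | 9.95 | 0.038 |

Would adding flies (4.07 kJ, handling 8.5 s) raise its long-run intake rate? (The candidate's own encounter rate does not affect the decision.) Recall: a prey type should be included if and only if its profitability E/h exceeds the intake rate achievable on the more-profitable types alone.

Current rate: (0.02×8.09 + 0.027×6.1 + 0.038×7.97)/(1 + 0.02×7.1 + 0.027×8.71 + 0.038×9.95) = 0.3586 kJ/s.
Profitability of flies: 4.07/8.5 = 0.4788 kJ/s.
Since 0.4788 > R, including flies increases the long-run rate.

Yes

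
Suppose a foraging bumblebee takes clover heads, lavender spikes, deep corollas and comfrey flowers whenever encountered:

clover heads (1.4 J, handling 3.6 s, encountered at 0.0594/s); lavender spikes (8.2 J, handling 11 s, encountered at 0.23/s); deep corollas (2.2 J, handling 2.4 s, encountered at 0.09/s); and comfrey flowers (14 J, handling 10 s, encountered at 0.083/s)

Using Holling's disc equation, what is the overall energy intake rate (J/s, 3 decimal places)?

R = Σλ_iE_i / (1 + Σλ_ih_i)
Numerator: 0.0594×1.4 + 0.23×8.2 + 0.09×2.2 + 0.083×14 = 3.329
Denominator: 1 + 0.0594×3.6 + 0.23×11 + 0.09×2.4 + 0.083×10 = 4.79
R = 3.329/4.79 = 0.695 J/s

0.695 J/s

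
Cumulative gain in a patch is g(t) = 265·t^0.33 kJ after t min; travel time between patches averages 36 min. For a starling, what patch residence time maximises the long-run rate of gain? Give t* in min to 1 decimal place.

Optimal t* satisfies g'(t*) = g(t*)/(T + t*).
g'(t) = 0.33·265·t^-0.67. Setting 0.33·265·t^-0.67 = 265·t^0.33/(36+t) gives 0.33(36+t) = t, so 0.67·t = 0.33×36.
t* = 0.33×36/0.67 = 17.73 min.

17.7 min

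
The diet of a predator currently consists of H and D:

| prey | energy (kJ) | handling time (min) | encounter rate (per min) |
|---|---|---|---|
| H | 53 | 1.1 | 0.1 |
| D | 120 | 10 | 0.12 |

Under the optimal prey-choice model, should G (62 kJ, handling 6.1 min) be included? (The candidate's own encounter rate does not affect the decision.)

Yes

Intake rate on the current diet: R = (0.1×53 + 0.12×120) / (1 + 0.1×1.1 + 0.12×10) = 19.7/2.31 = 8.528 kJ/min.
G: E/h = 62/6.1 = 10.16 kJ/min.
10.16 > 8.528, so adding G raises the average — include it.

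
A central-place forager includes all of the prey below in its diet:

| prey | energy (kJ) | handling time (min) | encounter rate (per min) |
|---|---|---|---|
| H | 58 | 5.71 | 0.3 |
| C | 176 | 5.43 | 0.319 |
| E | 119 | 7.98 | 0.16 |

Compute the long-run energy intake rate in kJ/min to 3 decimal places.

Energy encountered per unit search time: 0.3×58 + 0.319×176 + 0.16×119 = 92.58 kJ/min.
Handling time per unit search time: 0.3×5.71 + 0.319×5.43 + 0.16×7.98 = 4.722.
Rate = 92.58/(1 + 4.722) = 16.18 kJ/min.

16.180 kJ/min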